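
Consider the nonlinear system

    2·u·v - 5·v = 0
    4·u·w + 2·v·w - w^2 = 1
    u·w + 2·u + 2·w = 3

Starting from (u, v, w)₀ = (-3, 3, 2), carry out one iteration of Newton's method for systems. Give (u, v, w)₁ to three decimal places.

At (-3, 3, 2): F = (-33.000, -17.000, -11.000).
Jacobian J = [[2·v, 2·u - 5, 0], [4·w, 2·w, 4·u + 2·v - 2·w], [w + 2, 0, u + 2]].
At the point, J = [[6.000, -11.000, 0.000], [8.000, 4.000, -10.000], [4.000, 0.000, -1.000]] (det J = 328.000).
Solving J·Δ = −F gives Δ = (2.716, -1.518, -0.134).
Then the next iterate is (u, v, w)₁ = (-0.284, 1.482, 1.866).

(-0.284, 1.482, 1.866)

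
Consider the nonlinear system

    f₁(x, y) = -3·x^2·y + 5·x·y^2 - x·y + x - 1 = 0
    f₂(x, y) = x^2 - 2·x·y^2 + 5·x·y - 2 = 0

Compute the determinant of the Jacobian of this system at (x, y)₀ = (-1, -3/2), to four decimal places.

J = [[-6·x·y + 5·y^2 - y + 1, -3·x^2 + 10·x·y - x], [2·x - 2·y^2 + 5·y, -4·x·y + 5·x]].
At the point, J = [[4.7500, 13.0000], [-14.0000, -11.0000]].
det J = 129.7500.

129.7500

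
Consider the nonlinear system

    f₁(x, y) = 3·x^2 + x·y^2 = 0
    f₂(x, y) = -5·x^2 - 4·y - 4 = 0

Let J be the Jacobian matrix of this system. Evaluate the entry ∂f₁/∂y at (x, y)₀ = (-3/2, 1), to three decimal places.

-3.000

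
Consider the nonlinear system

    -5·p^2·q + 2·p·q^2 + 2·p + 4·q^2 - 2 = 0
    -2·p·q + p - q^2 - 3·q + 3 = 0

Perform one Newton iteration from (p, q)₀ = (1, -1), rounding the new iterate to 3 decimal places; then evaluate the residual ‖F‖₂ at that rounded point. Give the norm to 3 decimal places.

3705.683

At (1, -1): F = (11.000, 8.000).
Jacobian J = [[-10·p·q + 2·q^2 + 2, -5·p^2 + 4·p·q + 8·q], [-2·q + 1, -2·p - 2·q - 3]].
At the point, J = [[14.000, -17.000], [3.000, -3.000]] (det J = 9.000).
Solving J·Δ = −F gives Δ = (-11.444, -8.778).
Then the next iterate is (p, q)₁ = (-10.444, -9.778).
Re-evaluating at (-10.444, -9.778): F = (3695.24359, -277.96215), so ‖F‖₂ = 3705.683.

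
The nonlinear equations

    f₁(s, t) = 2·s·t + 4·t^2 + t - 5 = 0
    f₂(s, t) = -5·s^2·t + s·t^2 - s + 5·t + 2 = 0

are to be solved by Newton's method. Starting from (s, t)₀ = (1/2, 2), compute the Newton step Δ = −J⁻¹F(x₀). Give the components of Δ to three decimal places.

At (1/2, 2): F = (15.000, 11.000).
Jacobian J = [[2·t, 2·s + 8·t + 1], [-10·s·t + t^2 - 1, -5·s^2 + 2·s·t + 5]].
At the point, J = [[4.000, 18.000], [-7.000, 5.750]] (det J = 149.000).
Solving J·Δ = −F gives Δ = (0.750, -1.000).

(0.750, -1.000)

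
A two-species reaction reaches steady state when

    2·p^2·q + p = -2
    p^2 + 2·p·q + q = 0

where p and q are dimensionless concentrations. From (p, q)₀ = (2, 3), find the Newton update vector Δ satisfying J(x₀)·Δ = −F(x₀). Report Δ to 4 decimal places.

(0.2667, -4.3333)

At (2, 3): F = (28.0000, 19.0000).
Jacobian J = [[4·p·q + 1, 2·p^2], [2·p + 2·q, 2·p + 1]].
At the point, J = [[25.0000, 8.0000], [10.0000, 5.0000]] (det J = 45.0000).
Solving J·Δ = −F gives Δ = (0.2667, -4.3333).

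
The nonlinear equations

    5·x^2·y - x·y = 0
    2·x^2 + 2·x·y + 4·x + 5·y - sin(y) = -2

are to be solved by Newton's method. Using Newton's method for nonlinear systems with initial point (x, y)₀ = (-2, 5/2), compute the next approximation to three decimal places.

(-1.887, 0.271)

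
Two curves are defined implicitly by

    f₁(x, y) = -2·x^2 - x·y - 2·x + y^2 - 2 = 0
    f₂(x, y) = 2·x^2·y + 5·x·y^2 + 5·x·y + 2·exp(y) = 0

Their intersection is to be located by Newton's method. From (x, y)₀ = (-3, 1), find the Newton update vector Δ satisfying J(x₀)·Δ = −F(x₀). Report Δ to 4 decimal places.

At (-3, 1): F = (-10.0000, -6.563436).
Jacobian J = [[-4·x - y - 2, -x + 2·y], [4·x·y + 5·y^2 + 5·y, 2·x^2 + 10·x·y + 5·x + 2·exp(y)]].
At the point, J = [[9.0000, 5.0000], [-2.0000, -21.563436]] (det J = -184.070927).
Solving J·Δ = −F gives Δ = (1.3498, -0.4296).

(1.3498, -0.4296)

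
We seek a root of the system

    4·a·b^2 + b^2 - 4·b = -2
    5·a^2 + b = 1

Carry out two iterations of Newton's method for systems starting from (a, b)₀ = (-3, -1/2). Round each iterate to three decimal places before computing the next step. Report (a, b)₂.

At (-3, -1/2): F = (1.250, 43.500).
Jacobian J = [[4·b^2, 8·a·b + 2·b - 4], [10·a, 1]].
At the point, J = [[1.000, 7.000], [-30.000, 1.000]] (det J = 211.000).
Solving J·Δ = −F gives Δ = (1.437, -0.384).
Then the next iterate is (a, b)₁ = (-1.563, -0.884).
Round to (-1.563, -0.884) and repeat: F = (1.43179, 10.33084), J = [[3.12582, 5.28554], [-15.630, 1.000]].
Δ = (0.620, -0.638), so (a, b)₂ = (-0.943, -1.522).

(-0.943, -1.522)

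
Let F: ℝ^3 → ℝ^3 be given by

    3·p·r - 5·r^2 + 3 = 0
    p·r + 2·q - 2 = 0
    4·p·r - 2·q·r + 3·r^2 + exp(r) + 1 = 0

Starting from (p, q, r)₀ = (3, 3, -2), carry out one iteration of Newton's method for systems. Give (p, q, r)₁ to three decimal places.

(1.577, 1.208, -1.087)

At (3, 3, -2): F = (-35.000, -2.000, 1.13534).
Jacobian J = [[3·r, 0, 3·p - 10·r], [r, 2, p], [4·r, -2·r, 4·p - 2·q + 6·r + exp(r)]].
At the point, J = [[-6.000, 0.000, 29.000], [-2.000, 2.000, 3.000], [-8.000, 4.000, -5.86466]] (det J = 374.37598).
Solving J·Δ = −F gives Δ = (-1.423, -1.792, 0.913).
Then the next iterate is (p, q, r)₁ = (1.577, 1.208, -1.087).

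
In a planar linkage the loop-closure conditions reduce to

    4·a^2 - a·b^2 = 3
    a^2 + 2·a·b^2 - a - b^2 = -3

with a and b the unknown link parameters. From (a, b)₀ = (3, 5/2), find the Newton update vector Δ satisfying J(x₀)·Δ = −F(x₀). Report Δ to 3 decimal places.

(-1.359, -0.658)

At (3, 5/2): F = (14.250, 40.250).
Jacobian J = [[8·a - b^2, -2·a·b], [2·a + 2·b^2 - 1, 4·a·b - 2·b]].
At the point, J = [[17.750, -15.000], [17.500, 25.000]] (det J = 706.250).
Solving J·Δ = −F gives Δ = (-1.359, -0.658).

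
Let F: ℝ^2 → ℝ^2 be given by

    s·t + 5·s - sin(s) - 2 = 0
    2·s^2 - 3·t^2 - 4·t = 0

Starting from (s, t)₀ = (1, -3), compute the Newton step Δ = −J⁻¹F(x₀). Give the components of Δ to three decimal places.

At (1, -3): F = (-0.84147, -13.000).
Jacobian J = [[t - cos(s) + 5, s], [4·s, -6·t - 4]].
At the point, J = [[1.45970, 1.000], [4.000, 14.000]] (det J = 16.43577).
Solving J·Δ = −F gives Δ = (-0.074, 0.950).

(-0.074, 0.950)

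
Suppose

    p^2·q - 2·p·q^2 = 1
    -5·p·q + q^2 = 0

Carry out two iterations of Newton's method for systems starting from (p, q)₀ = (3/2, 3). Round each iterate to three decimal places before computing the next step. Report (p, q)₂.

At (3/2, 3): F = (-21.250, -13.500).
Jacobian J = [[2·p·q - 2·q^2, p^2 - 4·p·q], [-5·q, -5·p + 2·q]].
At the point, J = [[-9.000, -15.750], [-15.000, -1.500]] (det J = -222.750).
Solving J·Δ = −F gives Δ = (-0.811, -0.886).
Then the next iterate is (p, q)₁ = (0.689, 2.114).
Round to (0.689, 2.114) and repeat: F = (-6.15472, -2.81373), J = [[-6.02490, -5.35146], [-10.570, 0.783]].
Δ = (-0.324, -0.785), so (p, q)₂ = (0.365, 1.329).

(0.365, 1.329)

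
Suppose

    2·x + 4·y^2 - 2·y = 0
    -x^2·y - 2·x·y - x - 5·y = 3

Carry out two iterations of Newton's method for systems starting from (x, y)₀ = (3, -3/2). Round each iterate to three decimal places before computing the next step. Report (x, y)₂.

At (3, -3/2): F = (18.000, 24.000).
Jacobian J = [[2, 8·y - 2], [-2·x·y - 2·y - 1, -x^2 - 2·x - 5]].
At the point, J = [[2.000, -14.000], [11.000, -20.000]] (det J = 114.000).
Solving J·Δ = −F gives Δ = (0.211, 1.316).
Then the next iterate is (x, y)₁ = (3.211, -0.184).
Round to (3.211, -0.184) and repeat: F = (6.92542, -2.21222), J = [[2.000, -3.472], [0.54965, -21.73252]].
Δ = (-3.807, -0.198), so (x, y)₂ = (-0.596, -0.382).

(-0.596, -0.382)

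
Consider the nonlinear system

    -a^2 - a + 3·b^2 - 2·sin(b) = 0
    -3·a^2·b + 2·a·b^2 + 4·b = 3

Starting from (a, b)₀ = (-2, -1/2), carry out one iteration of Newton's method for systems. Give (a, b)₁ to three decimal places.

(-1.969, -0.542)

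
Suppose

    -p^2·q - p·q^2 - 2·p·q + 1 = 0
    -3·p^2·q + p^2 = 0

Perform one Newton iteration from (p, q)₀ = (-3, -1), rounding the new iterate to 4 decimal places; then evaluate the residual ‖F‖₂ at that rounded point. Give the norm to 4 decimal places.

8.0893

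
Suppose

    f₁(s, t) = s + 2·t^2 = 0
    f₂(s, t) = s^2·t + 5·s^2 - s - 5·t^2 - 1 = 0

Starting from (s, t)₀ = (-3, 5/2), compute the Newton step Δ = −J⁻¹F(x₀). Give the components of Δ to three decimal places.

(1.204, -1.070)

At (-3, 5/2): F = (9.500, 38.250).
Jacobian J = [[1, 4·t], [2·s·t + 10·s - 1, s^2 - 10·t]].
At the point, J = [[1.000, 10.000], [-46.000, -16.000]] (det J = 444.000).
Solving J·Δ = −F gives Δ = (1.204, -1.070).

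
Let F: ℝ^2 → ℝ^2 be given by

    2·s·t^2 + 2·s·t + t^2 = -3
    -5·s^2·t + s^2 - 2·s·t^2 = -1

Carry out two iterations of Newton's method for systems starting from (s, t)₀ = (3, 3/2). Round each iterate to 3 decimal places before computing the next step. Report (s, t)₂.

(6.187, -0.541)

At (3, 3/2): F = (27.750, -71.000).
Jacobian J = [[2·t^2 + 2·t, 4·s·t + 2·s + 2·t], [-10·s·t + 2·s - 2·t^2, -5·s^2 - 4·s·t]].
At the point, J = [[7.500, 27.000], [-43.500, -63.000]] (det J = 702.000).
Solving J·Δ = −F gives Δ = (-0.240, -0.961).
Then the next iterate is (s, t)₁ = (2.760, 0.539).
Round to (2.760, 0.539) and repeat: F = (7.86948, -13.51551), J = [[1.65904, 12.54856], [-9.93744, -44.03856]].
Δ = (3.427, -1.080), so (s, t)₂ = (6.187, -0.541).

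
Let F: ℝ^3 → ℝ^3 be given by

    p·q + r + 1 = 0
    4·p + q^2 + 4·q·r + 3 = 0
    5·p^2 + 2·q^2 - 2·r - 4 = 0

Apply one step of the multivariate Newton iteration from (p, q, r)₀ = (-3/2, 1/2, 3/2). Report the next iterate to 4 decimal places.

At (-3/2, 1/2, 3/2): F = (1.7500, 0.2500, 4.7500).
Jacobian J = [[q, p, 1], [4, 2·q + 4·r, 4·q], [10·p, 4·q, -2]].
At the point, J = [[0.5000, -1.5000, 1.0000], [4.0000, 7.0000, 2.0000], [-15.0000, 2.0000, -2.0000]] (det J = 137.0000).
Solving J·Δ = −F gives Δ = (0.5785, 0.1515, -1.8120).
Then the next iterate is (p, q, r)₁ = (-0.9215, 0.6515, -0.3120).

(-0.9215, 0.6515, -0.3120)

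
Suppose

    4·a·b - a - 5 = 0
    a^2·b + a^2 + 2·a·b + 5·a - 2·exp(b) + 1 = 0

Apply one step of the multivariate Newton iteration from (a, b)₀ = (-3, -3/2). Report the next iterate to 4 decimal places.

(-1.1366, -1.2537)

At (-3, -3/2): F = (16.0000, -9.946260).
Jacobian J = [[4·b - 1, 4·a], [2·a·b + 2·a + 2·b + 5, a^2 + 2·a - 2·exp(b)]].
At the point, J = [[-7.0000, -12.0000], [5.0000, 2.553740]] (det J = 42.123822).
Solving J·Δ = −F gives Δ = (1.8634, 0.2463).
Then the next iterate is (a, b)₁ = (-1.1366, -1.2537).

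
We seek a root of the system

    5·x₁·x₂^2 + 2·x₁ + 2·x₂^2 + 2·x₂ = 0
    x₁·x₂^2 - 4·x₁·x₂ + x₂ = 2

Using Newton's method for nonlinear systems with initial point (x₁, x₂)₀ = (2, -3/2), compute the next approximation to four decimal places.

(1.2794, -0.9573)

At (2, -3/2): F = (28.0000, 13.0000).
Jacobian J = [[5·x₂^2 + 2, 10·x₁·x₂ + 4·x₂ + 2], [x₂^2 - 4·x₂, 2·x₁·x₂ - 4·x₁ + 1]].
At the point, J = [[13.2500, -34.0000], [8.2500, -13.0000]] (det J = 108.2500).
Solving J·Δ = −F gives Δ = (-0.7206, 0.5427).
Then the next iterate is (x₁, x₂)₁ = (1.2794, -0.9573).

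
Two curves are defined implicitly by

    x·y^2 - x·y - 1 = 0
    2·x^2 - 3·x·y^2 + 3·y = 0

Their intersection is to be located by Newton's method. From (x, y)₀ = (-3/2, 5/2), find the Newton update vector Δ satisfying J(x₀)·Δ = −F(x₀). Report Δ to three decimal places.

(1.358, -0.255)

At (-3/2, 5/2): F = (-6.625, 40.125).
Jacobian J = [[y^2 - y, 2·x·y - x], [4·x - 3·y^2, -6·x·y + 3]].
At the point, J = [[3.750, -6.000], [-24.750, 25.500]] (det J = -52.875).
Solving J·Δ = −F gives Δ = (1.358, -0.255).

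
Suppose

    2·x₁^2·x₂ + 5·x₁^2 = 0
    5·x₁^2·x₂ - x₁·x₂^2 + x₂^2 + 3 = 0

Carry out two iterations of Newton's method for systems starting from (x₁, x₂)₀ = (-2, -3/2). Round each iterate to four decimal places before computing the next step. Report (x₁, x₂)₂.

At (-2, -3/2): F = (8.0000, -20.2500).
Jacobian J = [[4·x₁·x₂ + 10·x₁, 2·x₁^2], [10·x₁·x₂ - x₂^2, 5·x₁^2 - 2·x₁·x₂ + 2·x₂]].
At the point, J = [[-8.0000, 8.0000], [27.7500, 11.0000]] (det J = -310.0000).
Solving J·Δ = −F gives Δ = (0.8065, -0.1935).
Then the next iterate is (x₁, x₂)₁ = (-1.1935, -1.6935).
Round to (-1.1935, -1.6935) and repeat: F = (2.297625, -2.770633), J = [[-3.850231, 2.848885], [17.343980, -0.307173]].
Δ = (0.1490, -0.6051), so (x₁, x₂)₂ = (-1.0445, -2.2986).

(-1.0445, -2.2986)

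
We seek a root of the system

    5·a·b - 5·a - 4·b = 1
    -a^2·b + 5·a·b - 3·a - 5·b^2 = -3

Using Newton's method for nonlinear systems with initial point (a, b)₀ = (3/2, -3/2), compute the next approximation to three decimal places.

(0.611, -0.745)

At (3/2, -3/2): F = (-13.750, -20.625).
Jacobian J = [[5·b - 5, 5·a - 4], [-2·a·b + 5·b - 3, -a^2 + 5·a - 10·b]].
At the point, J = [[-12.500, 3.500], [-6.000, 20.250]] (det J = -232.125).
Solving J·Δ = −F gives Δ = (-0.889, 0.755).
Then the next iterate is (a, b)₁ = (0.611, -0.745).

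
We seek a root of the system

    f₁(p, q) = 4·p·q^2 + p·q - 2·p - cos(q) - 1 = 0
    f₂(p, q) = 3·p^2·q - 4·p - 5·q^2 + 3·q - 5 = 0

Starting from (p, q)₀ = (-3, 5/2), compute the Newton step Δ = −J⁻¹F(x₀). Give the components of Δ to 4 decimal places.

At (-3, 5/2): F = (-76.698856, 50.7500).
Jacobian J = [[4·q^2 + q - 2, 8·p·q + p + sin(q)], [6·p·q - 4, 3·p^2 - 10·q + 3]].
At the point, J = [[25.5000, -62.401528], [-49.0000, 5.0000]] (det J = -2930.174865).
Solving J·Δ = −F gives Δ = (0.9499, -0.8409).

(0.9499, -0.8409)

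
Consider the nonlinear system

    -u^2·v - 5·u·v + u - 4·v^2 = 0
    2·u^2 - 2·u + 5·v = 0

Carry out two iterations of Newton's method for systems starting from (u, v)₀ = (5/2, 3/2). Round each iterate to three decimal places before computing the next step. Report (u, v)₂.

At (5/2, 3/2): F = (-34.625, 15.000).
Jacobian J = [[-2·u·v - 5·v + 1, -u^2 - 5·u - 8·v], [4·u - 2, 5]].
At the point, J = [[-14.000, -30.750], [8.000, 5.000]] (det J = 176.000).
Solving J·Δ = −F gives Δ = (-1.637, -0.381).
Then the next iterate is (u, v)₁ = (0.863, 1.119).
Round to (0.863, 1.119) and repeat: F = (-9.80753, 5.35854), J = [[-6.52639, -14.01177], [1.452, 5.000]].
Δ = (2.120, -1.687), so (u, v)₂ = (2.983, -0.568).

(2.983, -0.568)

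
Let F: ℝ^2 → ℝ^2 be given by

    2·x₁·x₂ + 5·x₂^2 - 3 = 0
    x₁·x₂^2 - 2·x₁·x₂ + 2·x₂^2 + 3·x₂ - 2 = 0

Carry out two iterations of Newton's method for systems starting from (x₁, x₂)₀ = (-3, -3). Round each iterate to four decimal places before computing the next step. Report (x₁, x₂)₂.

At (-3, -3): F = (60.0000, -38.0000).
Jacobian J = [[2·x₂, 2·x₁ + 10·x₂], [x₂^2 - 2·x₂, 2·x₁·x₂ - 2·x₁ + 4·x₂ + 3]].
At the point, J = [[-6.0000, -36.0000], [15.0000, 15.0000]] (det J = 450.0000).
Solving J·Δ = −F gives Δ = (1.0400, 1.4933).
Then the next iterate is (x₁, x₂)₁ = (-1.9600, -1.5067).
Round to (-1.9600, -1.5067) and repeat: F = (14.256988, -12.335558), J = [[-3.0134, -18.9870], [5.283545, 6.799464]].
Δ = (1.7196, 0.4780), so (x₁, x₂)₂ = (-0.2404, -1.0287).

(-0.2404, -1.0287)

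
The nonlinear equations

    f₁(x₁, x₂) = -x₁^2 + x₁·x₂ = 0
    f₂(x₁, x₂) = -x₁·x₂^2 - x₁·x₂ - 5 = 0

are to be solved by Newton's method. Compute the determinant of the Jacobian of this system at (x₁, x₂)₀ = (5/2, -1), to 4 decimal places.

J = [[-2·x₁ + x₂, x₁], [-x₂^2 - x₂, -2·x₁·x₂ - x₁]].
At the point, J = [[-6.0000, 2.5000], [0.0000, 2.5000]].
det J = -15.0000.

-15.0000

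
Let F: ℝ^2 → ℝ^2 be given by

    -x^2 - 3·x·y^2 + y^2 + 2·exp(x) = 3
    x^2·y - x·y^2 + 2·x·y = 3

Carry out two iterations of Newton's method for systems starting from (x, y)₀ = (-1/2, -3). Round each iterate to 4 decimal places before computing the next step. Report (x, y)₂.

(-1.7945, -0.6503)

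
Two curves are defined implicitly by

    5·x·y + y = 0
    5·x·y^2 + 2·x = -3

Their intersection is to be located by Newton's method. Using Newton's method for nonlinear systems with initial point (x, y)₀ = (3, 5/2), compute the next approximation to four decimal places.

(-0.3440, 2.6125)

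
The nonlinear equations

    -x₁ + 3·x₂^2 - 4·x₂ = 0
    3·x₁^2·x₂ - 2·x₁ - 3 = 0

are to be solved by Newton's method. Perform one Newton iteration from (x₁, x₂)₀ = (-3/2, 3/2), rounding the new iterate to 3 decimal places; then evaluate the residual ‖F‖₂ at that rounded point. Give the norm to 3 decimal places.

2.468

At (-3/2, 3/2): F = (2.250, 10.125).
Jacobian J = [[-1, 6·x₂ - 4], [6·x₁·x₂ - 2, 3·x₁^2]].
At the point, J = [[-1.000, 5.000], [-15.500, 6.750]] (det J = 70.750).
Solving J·Δ = −F gives Δ = (0.501, -0.350).
Then the next iterate is (x₁, x₂)₁ = (-0.999, 1.150).
Re-evaluating at (-0.999, 1.150): F = (0.36650, 2.44110), so ‖F‖₂ = 2.468.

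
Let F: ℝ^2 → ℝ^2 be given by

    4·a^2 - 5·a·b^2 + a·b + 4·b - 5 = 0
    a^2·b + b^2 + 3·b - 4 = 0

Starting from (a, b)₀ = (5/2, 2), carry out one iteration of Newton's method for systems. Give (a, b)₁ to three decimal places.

(1.244, 1.551)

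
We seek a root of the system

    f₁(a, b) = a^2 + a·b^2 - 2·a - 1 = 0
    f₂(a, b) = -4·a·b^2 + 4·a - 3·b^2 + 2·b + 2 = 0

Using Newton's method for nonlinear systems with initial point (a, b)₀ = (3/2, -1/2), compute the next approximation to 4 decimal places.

(1.9384, -1.0514)

At (3/2, -1/2): F = (-1.3750, 4.7500).
Jacobian J = [[2·a + b^2 - 2, 2·a·b], [-4·b^2 + 4, -8·a·b - 6·b + 2]].
At the point, J = [[1.2500, -1.5000], [3.0000, 11.0000]] (det J = 18.2500).
Solving J·Δ = −F gives Δ = (0.4384, -0.5514).
Then the next iterate is (a, b)₁ = (1.9384, -1.0514).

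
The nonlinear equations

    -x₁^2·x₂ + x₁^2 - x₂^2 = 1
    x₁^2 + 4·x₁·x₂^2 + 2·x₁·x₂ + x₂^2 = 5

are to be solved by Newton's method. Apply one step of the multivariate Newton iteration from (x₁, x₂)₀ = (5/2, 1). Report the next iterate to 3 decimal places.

At (5/2, 1): F = (-2.000, 17.250).
Jacobian J = [[-2·x₁·x₂ + 2·x₁, -x₁^2 - 2·x₂], [2·x₁ + 4·x₂^2 + 2·x₂, 8·x₁·x₂ + 2·x₁ + 2·x₂]].
At the point, J = [[0.000, -8.250], [11.000, 27.000]] (det J = 90.750).
Solving J·Δ = −F gives Δ = (-0.973, -0.242).
Then the next iterate is (x₁, x₂)₁ = (1.527, 0.758).

(1.527, 0.758)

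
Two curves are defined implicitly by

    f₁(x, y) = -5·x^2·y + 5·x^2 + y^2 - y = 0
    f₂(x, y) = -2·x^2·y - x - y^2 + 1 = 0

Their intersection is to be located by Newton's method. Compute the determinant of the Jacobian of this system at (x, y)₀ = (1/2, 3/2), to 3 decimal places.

11.750

J = [[-10·x·y + 10·x, -5·x^2 + 2·y - 1], [-4·x·y - 1, -2·x^2 - 2·y]].
At the point, J = [[-2.500, 0.750], [-4.000, -3.500]].
det J = 11.750.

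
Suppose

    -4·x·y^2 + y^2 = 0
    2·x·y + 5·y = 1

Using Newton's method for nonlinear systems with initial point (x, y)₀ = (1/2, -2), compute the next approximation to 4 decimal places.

(0.8500, 0.4000)

At (1/2, -2): F = (-4.0000, -13.0000).
Jacobian J = [[-4·y^2, -8·x·y + 2·y], [2·y, 2·x + 5]].
At the point, J = [[-16.0000, 4.0000], [-4.0000, 6.0000]] (det J = -80.0000).
Solving J·Δ = −F gives Δ = (0.3500, 2.4000).
Then the next iterate is (x, y)₁ = (0.8500, 0.4000).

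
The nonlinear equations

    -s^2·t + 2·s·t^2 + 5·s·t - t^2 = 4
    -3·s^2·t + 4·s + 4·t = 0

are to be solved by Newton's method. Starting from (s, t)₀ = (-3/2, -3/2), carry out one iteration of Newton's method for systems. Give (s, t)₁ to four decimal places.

(-1.4940, -2.2024)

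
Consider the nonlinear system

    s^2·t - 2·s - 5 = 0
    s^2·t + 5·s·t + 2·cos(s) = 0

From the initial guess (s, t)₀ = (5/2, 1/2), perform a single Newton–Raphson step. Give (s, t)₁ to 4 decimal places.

(-9.8304, 2.5864)

At (5/2, 1/2): F = (-6.8750, 7.772713).
Jacobian J = [[2·s·t - 2, s^2], [2·s·t + 5·t - 2·sin(s), s^2 + 5·s]].
At the point, J = [[0.5000, 6.2500], [3.803056, 18.7500]] (det J = -14.394098).
Solving J·Δ = −F gives Δ = (-12.3304, 2.0864).
Then the next iterate is (s, t)₁ = (-9.8304, 2.5864).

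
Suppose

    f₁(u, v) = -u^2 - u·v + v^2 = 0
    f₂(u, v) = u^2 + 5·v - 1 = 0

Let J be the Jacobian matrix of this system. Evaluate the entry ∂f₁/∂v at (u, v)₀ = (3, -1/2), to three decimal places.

∂f₁/∂v = -u + 2·v.
At (3, -1/2) this is -4.000.

-4.000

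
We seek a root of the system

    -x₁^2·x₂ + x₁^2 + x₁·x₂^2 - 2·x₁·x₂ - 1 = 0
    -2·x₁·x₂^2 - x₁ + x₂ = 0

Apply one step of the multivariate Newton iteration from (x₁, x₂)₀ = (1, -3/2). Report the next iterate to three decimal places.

At (1, -3/2): F = (6.750, -7.000).
Jacobian J = [[-2·x₁·x₂ + 2·x₁ + x₂^2 - 2·x₂, -x₁^2 + 2·x₁·x₂ - 2·x₁], [-2·x₂^2 - 1, -4·x₁·x₂ + 1]].
At the point, J = [[10.250, -6.000], [-5.500, 7.000]] (det J = 38.750).
Solving J·Δ = −F gives Δ = (-0.135, 0.894).
Then the next iterate is (x₁, x₂)₁ = (0.865, -0.606).

(0.865, -0.606)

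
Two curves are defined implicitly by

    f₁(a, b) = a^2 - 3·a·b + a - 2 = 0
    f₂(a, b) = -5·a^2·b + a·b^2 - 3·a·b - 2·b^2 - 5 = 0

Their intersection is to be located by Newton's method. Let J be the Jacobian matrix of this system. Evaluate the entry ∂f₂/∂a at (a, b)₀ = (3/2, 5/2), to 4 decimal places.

∂f₂/∂a = -10·a·b + b^2 - 3·b.
At (3/2, 5/2) this is -38.7500.

-38.7500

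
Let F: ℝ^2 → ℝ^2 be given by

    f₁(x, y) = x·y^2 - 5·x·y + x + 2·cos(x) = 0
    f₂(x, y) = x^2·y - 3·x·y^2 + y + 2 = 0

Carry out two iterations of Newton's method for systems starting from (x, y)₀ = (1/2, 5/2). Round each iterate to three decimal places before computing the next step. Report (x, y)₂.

(0.372, 1.950)

At (1/2, 5/2): F = (-0.86983, -4.250).
Jacobian J = [[y^2 - 5·y - 2·sin(x) + 1, 2·x·y - 5·x], [2·x·y - 3·y^2, x^2 - 6·x·y + 1]].
At the point, J = [[-6.20885, 0.000], [-16.250, -6.250]] (det J = 38.80532).
Solving J·Δ = −F gives Δ = (-0.140, -0.316).
Then the next iterate is (x, y)₁ = (0.360, 2.184).
Round to (0.360, 2.184) and repeat: F = (0.01774, -0.68440), J = [[-5.85469, -0.22752], [-12.73709, -3.58784]].
Δ = (0.012, -0.234), so (x, y)₂ = (0.372, 1.950).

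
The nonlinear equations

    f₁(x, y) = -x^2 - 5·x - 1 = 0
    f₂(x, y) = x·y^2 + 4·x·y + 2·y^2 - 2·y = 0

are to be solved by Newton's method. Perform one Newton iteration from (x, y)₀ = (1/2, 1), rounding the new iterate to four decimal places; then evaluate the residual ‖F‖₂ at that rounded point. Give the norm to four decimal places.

0.5880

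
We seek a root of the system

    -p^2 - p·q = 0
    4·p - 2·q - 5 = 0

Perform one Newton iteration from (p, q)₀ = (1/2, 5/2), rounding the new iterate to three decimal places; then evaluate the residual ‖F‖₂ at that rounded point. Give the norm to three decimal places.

At (1/2, 5/2): F = (-1.500, -8.000).
Jacobian J = [[-2·p - q, -p], [4, -2]].
At the point, J = [[-3.500, -0.500], [4.000, -2.000]] (det J = 9.000).
Solving J·Δ = −F gives Δ = (0.111, -3.778).
Then the next iterate is (p, q)₁ = (0.611, -1.278).
Re-evaluating at (0.611, -1.278): F = (0.40754, 0.000), so ‖F‖₂ = 0.408.

0.408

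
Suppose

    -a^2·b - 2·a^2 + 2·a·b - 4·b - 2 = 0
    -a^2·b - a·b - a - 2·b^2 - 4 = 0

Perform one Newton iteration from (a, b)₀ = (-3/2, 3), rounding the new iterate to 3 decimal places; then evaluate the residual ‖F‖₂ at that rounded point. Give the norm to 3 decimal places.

At (-3/2, 3): F = (-34.250, -22.750).
Jacobian J = [[-2·a·b - 4·a + 2·b, -a^2 + 2·a - 4], [-2·a·b - b - 1, -a^2 - a - 4·b]].
At the point, J = [[21.000, -9.250], [5.000, -12.750]] (det J = -221.500).
Solving J·Δ = −F gives Δ = (1.021, -1.384).
Then the next iterate is (a, b)₁ = (-0.479, 1.616).
Re-evaluating at (-0.479, 1.616): F = (-10.84179, -8.34062), so ‖F‖₂ = 13.679.

13.679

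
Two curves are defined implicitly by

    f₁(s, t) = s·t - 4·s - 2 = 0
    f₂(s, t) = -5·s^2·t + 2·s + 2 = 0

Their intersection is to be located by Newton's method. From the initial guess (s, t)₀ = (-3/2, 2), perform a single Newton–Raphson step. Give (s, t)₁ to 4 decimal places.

At (-3/2, 2): F = (1.0000, -23.5000).
Jacobian J = [[t - 4, s], [-10·s·t + 2, -5·s^2]].
At the point, J = [[-2.0000, -1.5000], [32.0000, -11.2500]] (det J = 70.5000).
Solving J·Δ = −F gives Δ = (0.6596, -0.2128).
Then the next iterate is (s, t)₁ = (-0.8404, 1.7872).

(-0.8404, 1.7872)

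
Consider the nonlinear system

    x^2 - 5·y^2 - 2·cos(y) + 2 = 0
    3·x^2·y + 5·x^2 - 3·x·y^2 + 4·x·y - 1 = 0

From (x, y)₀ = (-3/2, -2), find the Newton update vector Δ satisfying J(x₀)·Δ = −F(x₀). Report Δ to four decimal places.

At (-3/2, -2): F = (-14.917706, 26.7500).
Jacobian J = [[2·x, -10·y + 2·sin(y)], [6·x·y + 10·x - 3·y^2 + 4·y, 3·x^2 - 6·x·y + 4·x]].
At the point, J = [[-3.0000, 18.181405], [-17.0000, -17.2500]] (det J = 360.833887).
Solving J·Δ = −F gives Δ = (0.6347, 0.9252).

(0.6347, 0.9252)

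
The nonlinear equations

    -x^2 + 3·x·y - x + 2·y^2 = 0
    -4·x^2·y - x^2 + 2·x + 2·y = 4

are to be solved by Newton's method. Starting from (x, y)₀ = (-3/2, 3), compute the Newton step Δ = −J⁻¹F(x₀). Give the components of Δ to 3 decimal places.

(0.522, -1.265)

At (-3/2, 3): F = (3.750, -30.250).
Jacobian J = [[-2·x + 3·y - 1, 3·x + 4·y], [-8·x·y - 2·x + 2, -4·x^2 + 2]].
At the point, J = [[11.000, 7.500], [41.000, -7.000]] (det J = -384.500).
Solving J·Δ = −F gives Δ = (0.522, -1.265).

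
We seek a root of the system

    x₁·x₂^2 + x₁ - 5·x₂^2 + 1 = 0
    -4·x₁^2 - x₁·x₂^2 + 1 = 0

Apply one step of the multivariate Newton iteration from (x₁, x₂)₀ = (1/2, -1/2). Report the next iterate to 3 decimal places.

(0.462, -0.573)

At (1/2, -1/2): F = (0.375, -0.125).
Jacobian J = [[x₂^2 + 1, 2·x₁·x₂ - 10·x₂], [-8·x₁ - x₂^2, -2·x₁·x₂]].
At the point, J = [[1.250, 4.500], [-4.250, 0.500]] (det J = 19.750).
Solving J·Δ = −F gives Δ = (-0.038, -0.073).
Then the next iterate is (x₁, x₂)₁ = (0.462, -0.573).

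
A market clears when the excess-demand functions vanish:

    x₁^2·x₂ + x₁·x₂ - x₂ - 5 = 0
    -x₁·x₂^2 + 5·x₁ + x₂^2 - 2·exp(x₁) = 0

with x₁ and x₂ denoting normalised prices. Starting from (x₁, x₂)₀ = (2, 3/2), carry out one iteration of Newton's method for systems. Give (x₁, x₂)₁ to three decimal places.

At (2, 3/2): F = (2.500, -7.02811).
Jacobian J = [[2·x₁·x₂ + x₂, x₁^2 + x₁ - 1], [-x₂^2 - 2·exp(x₁) + 5, -2·x₁·x₂ + 2·x₂]].
At the point, J = [[7.500, 5.000], [-12.02811, -3.000]] (det J = 37.64056).
Solving J·Δ = −F gives Δ = (-0.734, 0.601).
Then the next iterate is (x₁, x₂)₁ = (1.266, 2.101).

(1.266, 2.101)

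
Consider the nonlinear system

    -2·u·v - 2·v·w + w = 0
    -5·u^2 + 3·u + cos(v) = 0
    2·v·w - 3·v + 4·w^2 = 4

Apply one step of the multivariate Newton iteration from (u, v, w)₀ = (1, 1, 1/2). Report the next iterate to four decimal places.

(0.9048, 0.0571, 1.0190)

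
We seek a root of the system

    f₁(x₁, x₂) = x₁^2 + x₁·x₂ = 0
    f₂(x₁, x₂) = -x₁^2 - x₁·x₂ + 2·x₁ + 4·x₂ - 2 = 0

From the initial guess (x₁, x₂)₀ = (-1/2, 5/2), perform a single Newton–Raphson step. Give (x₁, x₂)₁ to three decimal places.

(-0.429, 0.714)

At (-1/2, 5/2): F = (-1.000, 8.000).
Jacobian J = [[2·x₁ + x₂, x₁], [-2·x₁ - x₂ + 2, -x₁ + 4]].
At the point, J = [[1.500, -0.500], [0.500, 4.500]] (det J = 7.000).
Solving J·Δ = −F gives Δ = (0.071, -1.786).
Then the next iterate is (x₁, x₂)₁ = (-0.429, 0.714).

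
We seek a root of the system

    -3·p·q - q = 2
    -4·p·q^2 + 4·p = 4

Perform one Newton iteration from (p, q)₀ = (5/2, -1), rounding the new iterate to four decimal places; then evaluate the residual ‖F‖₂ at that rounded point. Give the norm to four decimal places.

2.8694

At (5/2, -1): F = (6.5000, -4.0000).
Jacobian J = [[-3·q, -3·p - 1], [-4·q^2 + 4, -8·p·q]].
At the point, J = [[3.0000, -8.5000], [0.0000, 20.0000]] (det J = 60.0000).
Solving J·Δ = −F gives Δ = (-1.6000, 0.2000).
Then the next iterate is (p, q)₁ = (0.9000, -0.8000).
Re-evaluating at (0.9000, -0.8000): F = (0.9600, -2.7040), so ‖F‖₂ = 2.8694.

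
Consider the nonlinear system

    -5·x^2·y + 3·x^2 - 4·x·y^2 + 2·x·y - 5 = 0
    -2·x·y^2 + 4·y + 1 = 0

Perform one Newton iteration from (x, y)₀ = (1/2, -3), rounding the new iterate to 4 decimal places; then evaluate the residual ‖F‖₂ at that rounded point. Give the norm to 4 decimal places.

2.9500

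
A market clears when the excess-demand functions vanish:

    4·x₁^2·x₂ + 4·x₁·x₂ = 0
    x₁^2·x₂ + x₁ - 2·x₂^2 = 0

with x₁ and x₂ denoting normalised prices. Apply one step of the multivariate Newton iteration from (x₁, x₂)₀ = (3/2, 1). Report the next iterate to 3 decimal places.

(0.903, 0.636)

At (3/2, 1): F = (15.000, 1.750).
Jacobian J = [[8·x₁·x₂ + 4·x₂, 4·x₁^2 + 4·x₁], [2·x₁·x₂ + 1, x₁^2 - 4·x₂]].
At the point, J = [[16.000, 15.000], [4.000, -1.750]] (det J = -88.000).
Solving J·Δ = −F gives Δ = (-0.597, -0.364).
Then the next iterate is (x₁, x₂)₁ = (0.903, 0.636).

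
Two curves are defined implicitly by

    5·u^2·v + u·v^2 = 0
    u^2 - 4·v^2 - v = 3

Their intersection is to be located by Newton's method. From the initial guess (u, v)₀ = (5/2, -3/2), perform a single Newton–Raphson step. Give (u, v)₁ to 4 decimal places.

(1.8034, -0.7970)

At (5/2, -3/2): F = (-41.2500, -4.2500).
Jacobian J = [[10·u·v + v^2, 5·u^2 + 2·u·v], [2·u, -8·v - 1]].
At the point, J = [[-35.2500, 23.7500], [5.0000, 11.0000]] (det J = -506.5000).
Solving J·Δ = −F gives Δ = (-0.6966, 0.7030).
Then the next iterate is (u, v)₁ = (1.8034, -0.7970).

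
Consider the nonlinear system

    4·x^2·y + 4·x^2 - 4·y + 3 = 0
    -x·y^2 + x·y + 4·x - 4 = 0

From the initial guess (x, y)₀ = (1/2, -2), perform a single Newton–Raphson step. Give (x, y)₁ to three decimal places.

(1.125, 0.500)

At (1/2, -2): F = (10.000, -5.000).
Jacobian J = [[8·x·y + 8·x, 4·x^2 - 4], [-y^2 + y + 4, -2·x·y + x]].
At the point, J = [[-4.000, -3.000], [-2.000, 2.500]] (det J = -16.000).
Solving J·Δ = −F gives Δ = (0.625, 2.500).
Then the next iterate is (x, y)₁ = (1.125, 0.500).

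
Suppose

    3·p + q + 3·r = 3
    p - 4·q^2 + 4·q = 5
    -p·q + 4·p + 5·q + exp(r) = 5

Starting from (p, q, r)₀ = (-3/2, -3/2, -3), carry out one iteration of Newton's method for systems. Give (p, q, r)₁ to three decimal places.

At (-3/2, -3/2, -3): F = (-18.000, -21.500, -20.70021).
Jacobian J = [[3, 1, 3], [1, -8·q + 4, 0], [-q + 4, -p + 5, exp(r)]].
At the point, J = [[3.000, 1.000, 3.000], [1.000, 16.000, 0.000], [5.500, 6.500, 0.04979]] (det J = -242.16001).
Solving J·Δ = −F gives Δ = (2.317, 1.199, 3.283).
Then the next iterate is (p, q, r)₁ = (0.817, -0.301, 0.283).

(0.817, -0.301, 0.283)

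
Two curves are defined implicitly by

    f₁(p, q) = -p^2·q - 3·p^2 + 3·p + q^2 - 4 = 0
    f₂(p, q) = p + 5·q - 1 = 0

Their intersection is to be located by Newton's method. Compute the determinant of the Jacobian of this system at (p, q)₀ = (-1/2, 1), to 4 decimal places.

33.2500

J = [[-2·p·q - 6·p + 3, -p^2 + 2·q], [1, 5]].
At the point, J = [[7.0000, 1.7500], [1.0000, 5.0000]].
det J = 33.2500.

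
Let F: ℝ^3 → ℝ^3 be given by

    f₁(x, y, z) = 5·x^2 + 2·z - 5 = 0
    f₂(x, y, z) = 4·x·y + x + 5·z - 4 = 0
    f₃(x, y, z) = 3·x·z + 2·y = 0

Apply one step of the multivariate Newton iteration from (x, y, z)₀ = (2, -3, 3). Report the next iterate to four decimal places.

At (2, -3, 3): F = (21.0000, -11.0000, 12.0000).
Jacobian J = [[10·x, 0, 2], [4·y + 1, 4·x, 5], [3·z, 2, 3·x]].
At the point, J = [[20.0000, 0.0000, 2.0000], [-11.0000, 8.0000, 5.0000], [9.0000, 2.0000, 6.0000]] (det J = 572.0000).
Solving J·Δ = −F gives Δ = (-0.9825, 0.4458, -0.6748).
Then the next iterate is (x, y, z)₁ = (1.0175, -2.5542, 2.3252).

(1.0175, -2.5542, 2.3252)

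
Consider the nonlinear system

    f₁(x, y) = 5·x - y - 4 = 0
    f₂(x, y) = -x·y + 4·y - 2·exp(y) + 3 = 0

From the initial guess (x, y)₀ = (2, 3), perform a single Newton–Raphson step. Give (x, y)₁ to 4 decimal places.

At (2, 3): F = (3.0000, -31.171074).
Jacobian J = [[5, -1], [-y, -x - 2·exp(y) + 4]].
At the point, J = [[5.0000, -1.0000], [-3.0000, -38.171074]] (det J = -193.855369).
Solving J·Δ = −F gives Δ = (-0.7515, -0.7576).
Then the next iterate is (x, y)₁ = (1.2485, 2.2424).

(1.2485, 2.2424)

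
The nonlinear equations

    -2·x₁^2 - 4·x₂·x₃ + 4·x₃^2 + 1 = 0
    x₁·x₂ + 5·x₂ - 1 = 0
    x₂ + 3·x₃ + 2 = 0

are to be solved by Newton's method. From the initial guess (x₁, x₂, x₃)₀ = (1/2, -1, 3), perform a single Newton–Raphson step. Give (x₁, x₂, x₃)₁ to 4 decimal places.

(-11.4149, -1.9845, -0.0052)

At (1/2, -1, 3): F = (48.5000, -6.5000, 10.0000).
Jacobian J = [[-4·x₁, -4·x₃, -4·x₂ + 8·x₃], [x₂, x₁ + 5, 0], [0, 1, 3]].
At the point, J = [[-2.0000, -12.0000, 28.0000], [-1.0000, 5.5000, 0.0000], [0.0000, 1.0000, 3.0000]] (det J = -97.0000).
Solving J·Δ = −F gives Δ = (-11.9149, -0.9845, -3.0052).
Then the next iterate is (x₁, x₂, x₃)₁ = (-11.4149, -1.9845, -0.0052).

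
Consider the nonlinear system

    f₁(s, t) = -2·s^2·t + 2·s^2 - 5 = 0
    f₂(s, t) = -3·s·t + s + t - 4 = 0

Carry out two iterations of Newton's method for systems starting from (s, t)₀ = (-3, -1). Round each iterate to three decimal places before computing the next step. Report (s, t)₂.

At (-3, -1): F = (31.000, -17.000).
Jacobian J = [[-4·s·t + 4·s, -2·s^2], [-3·t + 1, -3·s + 1]].
At the point, J = [[-24.000, -18.000], [4.000, 10.000]] (det J = -168.000).
Solving J·Δ = −F gives Δ = (0.024, 1.690).
Then the next iterate is (s, t)₁ = (-2.976, 0.690).
Round to (-2.976, 0.690) and repeat: F = (0.49108, -0.12568), J = [[-3.69024, -17.71315], [-1.070, 9.928]].
Δ = (0.048, 0.018), so (s, t)₂ = (-2.928, 0.708).

(-2.928, 0.708)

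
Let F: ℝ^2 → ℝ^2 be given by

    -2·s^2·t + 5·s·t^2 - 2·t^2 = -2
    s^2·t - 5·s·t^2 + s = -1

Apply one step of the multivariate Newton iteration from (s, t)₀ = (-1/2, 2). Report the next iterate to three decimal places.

At (-1/2, 2): F = (-17.000, 11.000).
Jacobian J = [[-4·s·t + 5·t^2, -2·s^2 + 10·s·t - 4·t], [2·s·t - 5·t^2 + 1, s^2 - 10·s·t]].
At the point, J = [[24.000, -18.500], [-21.000, 10.250]] (det J = -142.500).
Solving J·Δ = −F gives Δ = (0.205, -0.653).
Then the next iterate is (s, t)₁ = (-0.295, 1.347).

(-0.295, 1.347)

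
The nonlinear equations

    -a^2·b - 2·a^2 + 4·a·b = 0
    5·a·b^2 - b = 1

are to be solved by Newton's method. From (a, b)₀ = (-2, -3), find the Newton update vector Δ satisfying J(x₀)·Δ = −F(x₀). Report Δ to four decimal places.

At (-2, -3): F = (28.0000, -88.0000).
Jacobian J = [[-2·a·b - 4·a + 4·b, -a^2 + 4·a], [5·b^2, 10·a·b - 1]].
At the point, J = [[-16.0000, -12.0000], [45.0000, 59.0000]] (det J = -404.0000).
Solving J·Δ = −F gives Δ = (1.4752, 0.3663).

(1.4752, 0.3663)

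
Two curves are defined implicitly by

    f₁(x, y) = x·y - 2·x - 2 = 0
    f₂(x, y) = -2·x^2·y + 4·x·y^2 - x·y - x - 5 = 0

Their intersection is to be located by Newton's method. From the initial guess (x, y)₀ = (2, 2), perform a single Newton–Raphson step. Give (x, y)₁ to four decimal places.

(11.0000, 3.0000)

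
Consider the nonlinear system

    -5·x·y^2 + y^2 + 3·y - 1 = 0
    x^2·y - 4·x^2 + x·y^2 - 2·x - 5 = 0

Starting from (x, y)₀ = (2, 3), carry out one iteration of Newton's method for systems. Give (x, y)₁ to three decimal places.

At (2, 3): F = (-73.000, 5.000).
Jacobian J = [[-5·y^2, -10·x·y + 2·y + 3], [2·x·y - 8·x + y^2 - 2, x^2 + 2·x·y]].
At the point, J = [[-45.000, -51.000], [3.000, 16.000]] (det J = -567.000).
Solving J·Δ = −F gives Δ = (-1.610, -0.011).
Then the next iterate is (x, y)₁ = (0.390, 2.989).

(0.390, 2.989)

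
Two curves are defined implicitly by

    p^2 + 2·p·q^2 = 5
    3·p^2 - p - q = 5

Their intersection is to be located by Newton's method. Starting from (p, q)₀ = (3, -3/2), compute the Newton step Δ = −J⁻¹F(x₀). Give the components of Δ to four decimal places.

At (3, -3/2): F = (17.5000, 20.5000).
Jacobian J = [[2·p + 2·q^2, 4·p·q], [6·p - 1, -1]].
At the point, J = [[10.5000, -18.0000], [17.0000, -1.0000]] (det J = 295.5000).
Solving J·Δ = −F gives Δ = (-1.1895, 0.2783).

(-1.1895, 0.2783)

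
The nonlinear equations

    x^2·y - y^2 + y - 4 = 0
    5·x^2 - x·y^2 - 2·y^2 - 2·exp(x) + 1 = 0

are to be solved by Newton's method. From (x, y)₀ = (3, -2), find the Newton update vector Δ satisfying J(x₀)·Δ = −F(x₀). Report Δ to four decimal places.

At (3, -2): F = (-28.0000, -14.171074).
Jacobian J = [[2·x·y, x^2 - 2·y + 1], [10·x - y^2 - 2·exp(x), -2·x·y - 4·y]].
At the point, J = [[-12.0000, 14.0000], [-14.171074, 20.0000]] (det J = -41.604966).
Solving J·Δ = −F gives Δ = (-8.6914, -5.4498).

(-8.6914, -5.4498)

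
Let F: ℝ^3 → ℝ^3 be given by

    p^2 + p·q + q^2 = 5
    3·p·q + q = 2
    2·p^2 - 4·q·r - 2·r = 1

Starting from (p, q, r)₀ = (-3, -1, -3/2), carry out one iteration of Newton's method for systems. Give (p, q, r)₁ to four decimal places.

At (-3, -1, -3/2): F = (8.0000, 6.0000, 14.0000).
Jacobian J = [[2·p + q, p + 2·q, 0], [3·q, 3·p + 1, 0], [4·p, -4·r, -4·q - 2]].
At the point, J = [[-7.0000, -5.0000, 0.0000], [-3.0000, -8.0000, 0.0000], [-12.0000, 6.0000, 2.0000]] (det J = 82.0000).
Solving J·Δ = −F gives Δ = (0.8293, 0.4390, -3.3415).
Then the next iterate is (p, q, r)₁ = (-2.1707, -0.5610, -4.8415).

(-2.1707, -0.5610, -4.8415)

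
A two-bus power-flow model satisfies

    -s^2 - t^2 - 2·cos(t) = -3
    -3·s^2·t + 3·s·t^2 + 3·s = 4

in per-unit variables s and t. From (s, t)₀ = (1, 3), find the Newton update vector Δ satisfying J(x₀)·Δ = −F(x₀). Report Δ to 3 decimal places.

(-0.567, -0.680)

At (1, 3): F = (-5.02002, 17.000).
Jacobian J = [[-2·s, -2·t + 2·sin(t)], [-6·s·t + 3·t^2 + 3, -3·s^2 + 6·s·t]].
At the point, J = [[-2.000, -5.71776], [12.000, 15.000]] (det J = 38.61312).
Solving J·Δ = −F gives Δ = (-0.567, -0.680).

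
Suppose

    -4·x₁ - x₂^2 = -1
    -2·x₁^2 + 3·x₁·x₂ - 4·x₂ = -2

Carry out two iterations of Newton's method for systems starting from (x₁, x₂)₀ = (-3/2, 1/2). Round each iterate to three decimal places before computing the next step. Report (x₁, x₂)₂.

(0.196, 0.635)

At (-3/2, 1/2): F = (6.750, -6.750).
Jacobian J = [[-4, -2·x₂], [-4·x₁ + 3·x₂, 3·x₁ - 4]].
At the point, J = [[-4.000, -1.000], [7.500, -8.500]] (det J = 41.500).
Solving J·Δ = −F gives Δ = (1.545, 0.569).
Then the next iterate is (x₁, x₂)₁ = (0.045, 1.069).
Round to (0.045, 1.069) and repeat: F = (-0.32276, -2.13574), J = [[-4.000, -2.138], [3.027, -3.865]].
Δ = (0.151, -0.434), so (x₁, x₂)₂ = (0.196, 0.635).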